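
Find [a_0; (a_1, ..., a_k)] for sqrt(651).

Write x_i = (sqrt(651) + m_i)/d_i with (m_0, d_0) = (0, 1). a_0 = floor(sqrt(651)) = 25, since 25^2 = 625 <= 651 < 676 = 26^2.
Iterate m_{i+1} = d_i*a_i - m_i, d_{i+1} = (651 - m_{i+1}^2)/d_i, a_{i+1} = floor((a_0 + m_{i+1})/d_{i+1}):
  m_1 = 1*25 - 0 = 25, d_1 = (651 - 25^2)/1 = 26/1 = 26, a_1 = floor((25 + 25)/26) = 1.
  m_2 = 26*1 - 25 = 1, d_2 = (651 - 1^2)/26 = 650/26 = 25, a_2 = floor((25 + 1)/25) = 1.
  m_3 = 25*1 - 1 = 24, d_3 = (651 - 24^2)/25 = 75/25 = 3, a_3 = floor((25 + 24)/3) = 16.
  m_4 = 3*16 - 24 = 24, d_4 = (651 - 24^2)/3 = 75/3 = 25, a_4 = floor((25 + 24)/25) = 1.
  m_5 = 25*1 - 24 = 1, d_5 = (651 - 1^2)/25 = 650/25 = 26, a_5 = floor((25 + 1)/26) = 1.
  m_6 = 26*1 - 1 = 25, d_6 = (651 - 25^2)/26 = 26/26 = 1, a_6 = floor((25 + 25)/1) = 50.
  m_7 = 1*50 - 25 = 25, d_7 = (651 - 25^2)/1 = 26/1 = 26: (m_7, d_7) = (m_1, d_1) = (25, 26), so from here the quotients repeat a_1, ..., a_6; the period length is 6.
Hence the expansion of sqrt(651) is a_0 = 25 followed by the repeating block 1, 1, 16, 1, 1, 50 (period 6).

[25; (1, 1, 16, 1, 1, 50)]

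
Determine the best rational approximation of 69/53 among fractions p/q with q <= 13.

Expand x = 69/53 as a continued fraction with the Euclidean algorithm:
  69 = 1*53 + 16, so a_0 = 1.
  53 = 3*16 + 5, so a_1 = 3.
  16 = 3*5 + 1, so a_2 = 3.
  5 = 5*1 + 0, so a_3 = 5.
so x = [1; 3, 3, 5].
Convergents (p_i = a_i*p_{i-1} + p_{i-2}, q_i = a_i*q_{i-1} + q_{i-2} with p_{-2}=0, p_{-1}=1, q_{-2}=1, q_{-1}=0), until the denominator exceeds 13:
  i=0: a_0=1, p_0 = 1*1 + 0 = 1, q_0 = 1*0 + 1 = 1.
  i=1: a_1=3, p_1 = 3*1 + 1 = 4, q_1 = 3*1 + 0 = 3.
  i=2: a_2=3, p_2 = 3*4 + 1 = 13, q_2 = 3*3 + 1 = 10.
  i=3: a_3=5, p_3 = 5*13 + 4 = 69, q_3 = 5*10 + 3 = 53.
q_3 = 53 > 13, so the last convergent with denominator <= 13 is p_2/q_2 = 13/10.
The closest fraction with denominator <= 13 is either p_2/q_2 or the intermediate fraction (k*p_2 + p_1)/(k*q_2 + q_1) with the largest k >= 1 whose denominator stays <= 13; these approach x as k grows, and every other convergent or intermediate fraction in range is farther away.
Largest k: floor((13 - q_1)/q_2) = floor((13 - 3)/10) = 1.
That gives (1*13 + 4)/(1*10 + 3) = 17/13.
Compare the errors: |x - 13/10| = |69*10 - 13*53|/(53*10) = 1/530, and |x - 17/13| = |69*13 - 17*53|/(53*13) = 4/689.
Cross-multiplying, 1*689 = 689 < 2120 = 4*530, so 1/530 is smaller: the convergent 13/10 is closer to x than 17/13.

13/10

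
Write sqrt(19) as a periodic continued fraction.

[4; (2, 1, 3, 1, 2, 8)]

Write x_i = (sqrt(19) + m_i)/d_i with (m_0, d_0) = (0, 1). a_0 = floor(sqrt(19)) = 4, since 4^2 = 16 <= 19 < 25 = 5^2.
Iterate m_{i+1} = d_i*a_i - m_i, d_{i+1} = (19 - m_{i+1}^2)/d_i, a_{i+1} = floor((a_0 + m_{i+1})/d_{i+1}):
  m_1 = 1*4 - 0 = 4, d_1 = (19 - 4^2)/1 = 3/1 = 3, a_1 = floor((4 + 4)/3) = 2.
  m_2 = 3*2 - 4 = 2, d_2 = (19 - 2^2)/3 = 15/3 = 5, a_2 = floor((4 + 2)/5) = 1.
  m_3 = 5*1 - 2 = 3, d_3 = (19 - 3^2)/5 = 10/5 = 2, a_3 = floor((4 + 3)/2) = 3.
  m_4 = 2*3 - 3 = 3, d_4 = (19 - 3^2)/2 = 10/2 = 5, a_4 = floor((4 + 3)/5) = 1.
  m_5 = 5*1 - 3 = 2, d_5 = (19 - 2^2)/5 = 15/5 = 3, a_5 = floor((4 + 2)/3) = 2.
  m_6 = 3*2 - 2 = 4, d_6 = (19 - 4^2)/3 = 3/3 = 1, a_6 = floor((4 + 4)/1) = 8.
  m_7 = 1*8 - 4 = 4, d_7 = (19 - 4^2)/1 = 3/1 = 3: (m_7, d_7) = (m_1, d_1) = (4, 3), so from here the quotients repeat a_1, ..., a_6; the period length is 6.
Hence the expansion of sqrt(19) is a_0 = 4 followed by the repeating block 2, 1, 3, 1, 2, 8 (period 6).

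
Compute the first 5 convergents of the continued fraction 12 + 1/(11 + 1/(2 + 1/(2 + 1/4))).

Using the convergent recurrence p_i = a_i*p_{i-1} + p_{i-2}, q_i = a_i*q_{i-1} + q_{i-2} with p_{-2}=0, p_{-1}=1, q_{-2}=1, q_{-1}=0:
  i=0: a_0=12, p_0 = 12*1 + 0 = 12, q_0 = 12*0 + 1 = 1.
  i=1: a_1=11, p_1 = 11*12 + 1 = 133, q_1 = 11*1 + 0 = 11.
  i=2: a_2=2, p_2 = 2*133 + 12 = 278, q_2 = 2*11 + 1 = 23.
  i=3: a_3=2, p_3 = 2*278 + 133 = 689, q_3 = 2*23 + 11 = 57.
  i=4: a_4=4, p_4 = 4*689 + 278 = 3034, q_4 = 4*57 + 23 = 251.

12/1, 133/11, 278/23, 689/57, 3034/251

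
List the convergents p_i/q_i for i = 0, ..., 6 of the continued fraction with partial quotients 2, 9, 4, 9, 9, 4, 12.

Using the convergent recurrence p_i = a_i*p_{i-1} + p_{i-2}, q_i = a_i*q_{i-1} + q_{i-2} with p_{-2}=0, p_{-1}=1, q_{-2}=1, q_{-1}=0:
  i=0: a_0=2, p_0 = 2*1 + 0 = 2, q_0 = 2*0 + 1 = 1.
  i=1: a_1=9, p_1 = 9*2 + 1 = 19, q_1 = 9*1 + 0 = 9.
  i=2: a_2=4, p_2 = 4*19 + 2 = 78, q_2 = 4*9 + 1 = 37.
  i=3: a_3=9, p_3 = 9*78 + 19 = 721, q_3 = 9*37 + 9 = 342.
  i=4: a_4=9, p_4 = 9*721 + 78 = 6567, q_4 = 9*342 + 37 = 3115.
  i=5: a_5=4, p_5 = 4*6567 + 721 = 26989, q_5 = 4*3115 + 342 = 12802.
  i=6: a_6=12, p_6 = 12*26989 + 6567 = 330435, q_6 = 12*12802 + 3115 = 156739.

2/1, 19/9, 78/37, 721/342, 6567/3115, 26989/12802, 330435/156739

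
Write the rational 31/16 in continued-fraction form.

[1; 1, 15]

Run the Euclidean algorithm on 31 and 16; the successive quotients are the partial quotients a_0, a_1, ... (each step inverts the fractional part left over by the previous one):
  31 = 1*16 + 15, so a_0 = 1.
  16 = 1*15 + 1, so a_1 = 1.
  15 = 15*1 + 0, so a_2 = 15.
The remainder reaches 0 after 3 divisions, so the expansion has 3 partial quotients, read off in order.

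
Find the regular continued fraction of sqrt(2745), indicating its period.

[52; (2, 1, 1, 4, 1, 10, 1, 4, 1, 1, 2, 104)]

Write x_i = (sqrt(2745) + m_i)/d_i with (m_0, d_0) = (0, 1). a_0 = floor(sqrt(2745)) = 52, since 52^2 = 2704 <= 2745 < 2809 = 53^2.
Iterate m_{i+1} = d_i*a_i - m_i, d_{i+1} = (2745 - m_{i+1}^2)/d_i, a_{i+1} = floor((a_0 + m_{i+1})/d_{i+1}):
  m_1 = 1*52 - 0 = 52, d_1 = (2745 - 52^2)/1 = 41/1 = 41, a_1 = floor((52 + 52)/41) = 2.
  m_2 = 41*2 - 52 = 30, d_2 = (2745 - 30^2)/41 = 1845/41 = 45, a_2 = floor((52 + 30)/45) = 1.
  m_3 = 45*1 - 30 = 15, d_3 = (2745 - 15^2)/45 = 2520/45 = 56, a_3 = floor((52 + 15)/56) = 1.
  m_4 = 56*1 - 15 = 41, d_4 = (2745 - 41^2)/56 = 1064/56 = 19, a_4 = floor((52 + 41)/19) = 4.
  m_5 = 19*4 - 41 = 35, d_5 = (2745 - 35^2)/19 = 1520/19 = 80, a_5 = floor((52 + 35)/80) = 1.
  m_6 = 80*1 - 35 = 45, d_6 = (2745 - 45^2)/80 = 720/80 = 9, a_6 = floor((52 + 45)/9) = 10.
  m_7 = 9*10 - 45 = 45, d_7 = (2745 - 45^2)/9 = 720/9 = 80, a_7 = floor((52 + 45)/80) = 1.
  m_8 = 80*1 - 45 = 35, d_8 = (2745 - 35^2)/80 = 1520/80 = 19, a_8 = floor((52 + 35)/19) = 4.
  m_9 = 19*4 - 35 = 41, d_9 = (2745 - 41^2)/19 = 1064/19 = 56, a_9 = floor((52 + 41)/56) = 1.
  m_10 = 56*1 - 41 = 15, d_10 = (2745 - 15^2)/56 = 2520/56 = 45, a_10 = floor((52 + 15)/45) = 1.
  m_11 = 45*1 - 15 = 30, d_11 = (2745 - 30^2)/45 = 1845/45 = 41, a_11 = floor((52 + 30)/41) = 2.
  m_12 = 41*2 - 30 = 52, d_12 = (2745 - 52^2)/41 = 41/41 = 1, a_12 = floor((52 + 52)/1) = 104.
  m_13 = 1*104 - 52 = 52, d_13 = (2745 - 52^2)/1 = 41/1 = 41: (m_13, d_13) = (m_1, d_1) = (52, 41), so from here the quotients repeat a_1, ..., a_12; the period length is 12.
Hence the expansion of sqrt(2745) is a_0 = 52 followed by the repeating block 2, 1, 1, 4, 1, 10, 1, 4, 1, 1, 2, 104 (period 12).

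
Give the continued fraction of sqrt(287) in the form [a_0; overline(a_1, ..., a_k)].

[16; overline(1, 15, 1, 32)]

Write x_i = (sqrt(287) + m_i)/d_i with (m_0, d_0) = (0, 1). a_0 = floor(sqrt(287)) = 16, since 16^2 = 256 <= 287 < 289 = 17^2.
Iterate m_{i+1} = d_i*a_i - m_i, d_{i+1} = (287 - m_{i+1}^2)/d_i, a_{i+1} = floor((a_0 + m_{i+1})/d_{i+1}):
  m_1 = 1*16 - 0 = 16, d_1 = (287 - 16^2)/1 = 31/1 = 31, a_1 = floor((16 + 16)/31) = 1.
  m_2 = 31*1 - 16 = 15, d_2 = (287 - 15^2)/31 = 62/31 = 2, a_2 = floor((16 + 15)/2) = 15.
  m_3 = 2*15 - 15 = 15, d_3 = (287 - 15^2)/2 = 62/2 = 31, a_3 = floor((16 + 15)/31) = 1.
  m_4 = 31*1 - 15 = 16, d_4 = (287 - 16^2)/31 = 31/31 = 1, a_4 = floor((16 + 16)/1) = 32.
  m_5 = 1*32 - 16 = 16, d_5 = (287 - 16^2)/1 = 31/1 = 31: (m_5, d_5) = (m_1, d_1) = (16, 31), so from here the quotients repeat a_1, ..., a_4; the period length is 4.
Hence the expansion of sqrt(287) is a_0 = 16 followed by the repeating block 1, 15, 1, 32 (period 4).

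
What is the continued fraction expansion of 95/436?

[0; 4, 1, 1, 2, 3, 2, 2]

Run the Euclidean algorithm on 95 and 436; the successive quotients are the partial quotients a_0, a_1, ... (each step inverts the fractional part left over by the previous one):
  95 = 0*436 + 95, so a_0 = 0.
  436 = 4*95 + 56, so a_1 = 4.
  95 = 1*56 + 39, so a_2 = 1.
  56 = 1*39 + 17, so a_3 = 1.
  39 = 2*17 + 5, so a_4 = 2.
  17 = 3*5 + 2, so a_5 = 3.
  5 = 2*2 + 1, so a_6 = 2.
  2 = 2*1 + 0, so a_7 = 2.
The remainder reaches 0 after 8 divisions, so the expansion has 8 partial quotients, read off in order.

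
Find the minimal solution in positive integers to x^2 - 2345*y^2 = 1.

(x, y) = (15129001, 312420)

First expand sqrt(2345) as a continued fraction. With x_i = (sqrt(2345) + m_i)/d_i and (m_0, d_0) = (0, 1): a_0 = floor(sqrt(2345)) = 48, since 48^2 = 2304 <= 2345 < 2401 = 49^2.
Iterate m_{i+1} = d_i*a_i - m_i, d_{i+1} = (2345 - m_{i+1}^2)/d_i, a_{i+1} = floor((a_0 + m_{i+1})/d_{i+1}):
  m_1 = 1*48 - 0 = 48, d_1 = (2345 - 48^2)/1 = 41/1 = 41, a_1 = floor((48 + 48)/41) = 2.
  m_2 = 41*2 - 48 = 34, d_2 = (2345 - 34^2)/41 = 1189/41 = 29, a_2 = floor((48 + 34)/29) = 2.
  m_3 = 29*2 - 34 = 24, d_3 = (2345 - 24^2)/29 = 1769/29 = 61, a_3 = floor((48 + 24)/61) = 1.
  m_4 = 61*1 - 24 = 37, d_4 = (2345 - 37^2)/61 = 976/61 = 16, a_4 = floor((48 + 37)/16) = 5.
  m_5 = 16*5 - 37 = 43, d_5 = (2345 - 43^2)/16 = 496/16 = 31, a_5 = floor((48 + 43)/31) = 2.
  m_6 = 31*2 - 43 = 19, d_6 = (2345 - 19^2)/31 = 1984/31 = 64, a_6 = floor((48 + 19)/64) = 1.
  m_7 = 64*1 - 19 = 45, d_7 = (2345 - 45^2)/64 = 320/64 = 5, a_7 = floor((48 + 45)/5) = 18.
  m_8 = 5*18 - 45 = 45, d_8 = (2345 - 45^2)/5 = 320/5 = 64, a_8 = floor((48 + 45)/64) = 1.
  m_9 = 64*1 - 45 = 19, d_9 = (2345 - 19^2)/64 = 1984/64 = 31, a_9 = floor((48 + 19)/31) = 2.
  m_10 = 31*2 - 19 = 43, d_10 = (2345 - 43^2)/31 = 496/31 = 16, a_10 = floor((48 + 43)/16) = 5.
  m_11 = 16*5 - 43 = 37, d_11 = (2345 - 37^2)/16 = 976/16 = 61, a_11 = floor((48 + 37)/61) = 1.
  m_12 = 61*1 - 37 = 24, d_12 = (2345 - 24^2)/61 = 1769/61 = 29, a_12 = floor((48 + 24)/29) = 2.
  m_13 = 29*2 - 24 = 34, d_13 = (2345 - 34^2)/29 = 1189/29 = 41, a_13 = floor((48 + 34)/41) = 2.
  m_14 = 41*2 - 34 = 48, d_14 = (2345 - 48^2)/41 = 41/41 = 1, a_14 = floor((48 + 48)/1) = 96.
  m_15 = 1*96 - 48 = 48, d_15 = (2345 - 48^2)/1 = 41/1 = 41: (m_15, d_15) = (m_1, d_1) = (48, 41), so from here the quotients repeat a_1, ..., a_14; the period length is 14.
So sqrt(2345) = [48; (2, 2, 1, 5, 2, 1, 18, 1, 2, 5, 1, 2, 2, 96)] with period length k = 14.
k is even, so the fundamental solution of x^2 - 2345y^2 = 1 is (p_{k-1}, q_{k-1}) = (p_13, q_13); compute convergents through index 13.
Convergents (p_i = a_i*p_{i-1} + p_{i-2}, q_i = a_i*q_{i-1} + q_{i-2} with p_{-2}=0, p_{-1}=1, q_{-2}=1, q_{-1}=0):
  i=0: a_0=48, p_0 = 48*1 + 0 = 48, q_0 = 48*0 + 1 = 1.
  i=1: a_1=2, p_1 = 2*48 + 1 = 97, q_1 = 2*1 + 0 = 2.
  i=2: a_2=2, p_2 = 2*97 + 48 = 242, q_2 = 2*2 + 1 = 5.
  i=3: a_3=1, p_3 = 1*242 + 97 = 339, q_3 = 1*5 + 2 = 7.
  i=4: a_4=5, p_4 = 5*339 + 242 = 1937, q_4 = 5*7 + 5 = 40.
  i=5: a_5=2, p_5 = 2*1937 + 339 = 4213, q_5 = 2*40 + 7 = 87.
  i=6: a_6=1, p_6 = 1*4213 + 1937 = 6150, q_6 = 1*87 + 40 = 127.
  i=7: a_7=18, p_7 = 18*6150 + 4213 = 114913, q_7 = 18*127 + 87 = 2373.
  i=8: a_8=1, p_8 = 1*114913 + 6150 = 121063, q_8 = 1*2373 + 127 = 2500.
  i=9: a_9=2, p_9 = 2*121063 + 114913 = 357039, q_9 = 2*2500 + 2373 = 7373.
  i=10: a_10=5, p_10 = 5*357039 + 121063 = 1906258, q_10 = 5*7373 + 2500 = 39365.
  i=11: a_11=1, p_11 = 1*1906258 + 357039 = 2263297, q_11 = 1*39365 + 7373 = 46738.
  i=12: a_12=2, p_12 = 2*2263297 + 1906258 = 6432852, q_12 = 2*46738 + 39365 = 132841.
  i=13: a_13=2, p_13 = 2*6432852 + 2263297 = 15129001, q_13 = 2*132841 + 46738 = 312420.
Check: 15129001^2 - 2345*312420^2 = 228886671258001 - 228886671258000 = 1, so (x, y) = (15129001, 312420) solves the equation, and by the theorem it is the least positive solution.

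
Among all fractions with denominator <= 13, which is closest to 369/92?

Expand x = 369/92 as a continued fraction with the Euclidean algorithm:
  369 = 4*92 + 1, so a_0 = 4.
  92 = 92*1 + 0, so a_1 = 92.
so x = [4; 92].
Convergents (p_i = a_i*p_{i-1} + p_{i-2}, q_i = a_i*q_{i-1} + q_{i-2} with p_{-2}=0, p_{-1}=1, q_{-2}=1, q_{-1}=0), until the denominator exceeds 13:
  i=0: a_0=4, p_0 = 4*1 + 0 = 4, q_0 = 4*0 + 1 = 1.
  i=1: a_1=92, p_1 = 92*4 + 1 = 369, q_1 = 92*1 + 0 = 92.
q_1 = 92 > 13, so the last convergent with denominator <= 13 is p_0/q_0 = 4/1.
The closest fraction with denominator <= 13 is either p_0/q_0 or the intermediate fraction (k*p_0 + p_{-1})/(k*q_0 + q_{-1}) with the largest k >= 1 whose denominator stays <= 13; these approach x as k grows, and every other convergent or intermediate fraction in range is farther away.
Largest k: floor((13 - q_{-1})/q_0) = floor((13 - 0)/1) = 13 (using the seeds p_{-1} = 1, q_{-1} = 0).
That gives (13*4 + 1)/(13*1 + 0) = 53/13.
Compare the errors: |x - 4/1| = |369*1 - 4*92|/(92*1) = 1/92, and |x - 53/13| = |369*13 - 53*92|/(92*13) = 79/1196.
Cross-multiplying, 1*1196 = 1196 < 7268 = 79*92, so 1/92 is smaller: the convergent 4/1 is closer to x than 53/13.

4/1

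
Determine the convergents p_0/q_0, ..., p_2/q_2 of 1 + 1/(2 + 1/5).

1/1, 3/2, 16/11

Using the convergent recurrence p_i = a_i*p_{i-1} + p_{i-2}, q_i = a_i*q_{i-1} + q_{i-2} with p_{-2}=0, p_{-1}=1, q_{-2}=1, q_{-1}=0:
  i=0: a_0=1, p_0 = 1*1 + 0 = 1, q_0 = 1*0 + 1 = 1.
  i=1: a_1=2, p_1 = 2*1 + 1 = 3, q_1 = 2*1 + 0 = 2.
  i=2: a_2=5, p_2 = 5*3 + 1 = 16, q_2 = 5*2 + 1 = 11.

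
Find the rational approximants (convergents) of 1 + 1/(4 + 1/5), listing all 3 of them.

1/1, 5/4, 26/21

Using the convergent recurrence p_i = a_i*p_{i-1} + p_{i-2}, q_i = a_i*q_{i-1} + q_{i-2} with p_{-2}=0, p_{-1}=1, q_{-2}=1, q_{-1}=0:
  i=0: a_0=1, p_0 = 1*1 + 0 = 1, q_0 = 1*0 + 1 = 1.
  i=1: a_1=4, p_1 = 4*1 + 1 = 5, q_1 = 4*1 + 0 = 4.
  i=2: a_2=5, p_2 = 5*5 + 1 = 26, q_2 = 5*4 + 1 = 21.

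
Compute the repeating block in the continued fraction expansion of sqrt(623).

[24; (1, 23, 1, 48)]

Write x_i = (sqrt(623) + m_i)/d_i with (m_0, d_0) = (0, 1). a_0 = floor(sqrt(623)) = 24, since 24^2 = 576 <= 623 < 625 = 25^2.
Iterate m_{i+1} = d_i*a_i - m_i, d_{i+1} = (623 - m_{i+1}^2)/d_i, a_{i+1} = floor((a_0 + m_{i+1})/d_{i+1}):
  m_1 = 1*24 - 0 = 24, d_1 = (623 - 24^2)/1 = 47/1 = 47, a_1 = floor((24 + 24)/47) = 1.
  m_2 = 47*1 - 24 = 23, d_2 = (623 - 23^2)/47 = 94/47 = 2, a_2 = floor((24 + 23)/2) = 23.
  m_3 = 2*23 - 23 = 23, d_3 = (623 - 23^2)/2 = 94/2 = 47, a_3 = floor((24 + 23)/47) = 1.
  m_4 = 47*1 - 23 = 24, d_4 = (623 - 24^2)/47 = 47/47 = 1, a_4 = floor((24 + 24)/1) = 48.
  m_5 = 1*48 - 24 = 24, d_5 = (623 - 24^2)/1 = 47/1 = 47: (m_5, d_5) = (m_1, d_1) = (24, 47), so from here the quotients repeat a_1, ..., a_4; the period length is 4.
Hence the expansion of sqrt(623) is a_0 = 24 followed by the repeating block 1, 23, 1, 48 (period 4).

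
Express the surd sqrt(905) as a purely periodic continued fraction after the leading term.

Write x_i = (sqrt(905) + m_i)/d_i with (m_0, d_0) = (0, 1). a_0 = floor(sqrt(905)) = 30, since 30^2 = 900 <= 905 < 961 = 31^2.
Iterate m_{i+1} = d_i*a_i - m_i, d_{i+1} = (905 - m_{i+1}^2)/d_i, a_{i+1} = floor((a_0 + m_{i+1})/d_{i+1}):
  m_1 = 1*30 - 0 = 30, d_1 = (905 - 30^2)/1 = 5/1 = 5, a_1 = floor((30 + 30)/5) = 12.
  m_2 = 5*12 - 30 = 30, d_2 = (905 - 30^2)/5 = 5/5 = 1, a_2 = floor((30 + 30)/1) = 60.
  m_3 = 1*60 - 30 = 30, d_3 = (905 - 30^2)/1 = 5/1 = 5: (m_3, d_3) = (m_1, d_1) = (30, 5), so from here the quotients repeat a_1, a_2; the period length is 2.
Hence the expansion of sqrt(905) is a_0 = 30 followed by the repeating block 12, 60 (period 2).

[30; (12, 60)]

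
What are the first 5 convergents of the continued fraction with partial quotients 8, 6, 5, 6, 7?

8/1, 49/6, 253/31, 1567/192, 11222/1375

Using the convergent recurrence p_i = a_i*p_{i-1} + p_{i-2}, q_i = a_i*q_{i-1} + q_{i-2} with p_{-2}=0, p_{-1}=1, q_{-2}=1, q_{-1}=0:
  i=0: a_0=8, p_0 = 8*1 + 0 = 8, q_0 = 8*0 + 1 = 1.
  i=1: a_1=6, p_1 = 6*8 + 1 = 49, q_1 = 6*1 + 0 = 6.
  i=2: a_2=5, p_2 = 5*49 + 8 = 253, q_2 = 5*6 + 1 = 31.
  i=3: a_3=6, p_3 = 6*253 + 49 = 1567, q_3 = 6*31 + 6 = 192.
  i=4: a_4=7, p_4 = 7*1567 + 253 = 11222, q_4 = 7*192 + 31 = 1375.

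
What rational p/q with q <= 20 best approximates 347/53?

Expand x = 347/53 as a continued fraction with the Euclidean algorithm:
  347 = 6*53 + 29, so a_0 = 6.
  53 = 1*29 + 24, so a_1 = 1.
  29 = 1*24 + 5, so a_2 = 1.
  24 = 4*5 + 4, so a_3 = 4.
  5 = 1*4 + 1, so a_4 = 1.
  4 = 4*1 + 0, so a_5 = 4.
so x = [6; 1, 1, 4, 1, 4].
Convergents (p_i = a_i*p_{i-1} + p_{i-2}, q_i = a_i*q_{i-1} + q_{i-2} with p_{-2}=0, p_{-1}=1, q_{-2}=1, q_{-1}=0), until the denominator exceeds 20:
  i=0: a_0=6, p_0 = 6*1 + 0 = 6, q_0 = 6*0 + 1 = 1.
  i=1: a_1=1, p_1 = 1*6 + 1 = 7, q_1 = 1*1 + 0 = 1.
  i=2: a_2=1, p_2 = 1*7 + 6 = 13, q_2 = 1*1 + 1 = 2.
  i=3: a_3=4, p_3 = 4*13 + 7 = 59, q_3 = 4*2 + 1 = 9.
  i=4: a_4=1, p_4 = 1*59 + 13 = 72, q_4 = 1*9 + 2 = 11.
  i=5: a_5=4, p_5 = 4*72 + 59 = 347, q_5 = 4*11 + 9 = 53.
q_5 = 53 > 20, so the last convergent with denominator <= 20 is p_4/q_4 = 72/11.
The closest fraction with denominator <= 20 is either p_4/q_4 or the intermediate fraction (k*p_4 + p_3)/(k*q_4 + q_3) with the largest k >= 1 whose denominator stays <= 20; these approach x as k grows, and every other convergent or intermediate fraction in range is farther away.
Largest k: floor((20 - q_3)/q_4) = floor((20 - 9)/11) = 1.
That gives (1*72 + 59)/(1*11 + 9) = 131/20.
Compare the errors: |x - 72/11| = |347*11 - 72*53|/(53*11) = 1/583, and |x - 131/20| = |347*20 - 131*53|/(53*20) = 3/1060.
Cross-multiplying, 1*1060 = 1060 < 1749 = 3*583, so 1/583 is smaller: the convergent 72/11 is closer to x than 131/20.

72/11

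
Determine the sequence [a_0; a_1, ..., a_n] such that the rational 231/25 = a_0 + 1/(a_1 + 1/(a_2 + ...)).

Run the Euclidean algorithm on 231 and 25; the successive quotients are the partial quotients a_0, a_1, ... (each step inverts the fractional part left over by the previous one):
  231 = 9*25 + 6, so a_0 = 9.
  25 = 4*6 + 1, so a_1 = 4.
  6 = 6*1 + 0, so a_2 = 6.
The remainder reaches 0 after 3 divisions, so the expansion has 3 partial quotients, read off in order.

[9; 4, 6]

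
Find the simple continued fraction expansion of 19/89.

[0; 4, 1, 2, 6]

Run the Euclidean algorithm on 19 and 89; the successive quotients are the partial quotients a_0, a_1, ... (each step inverts the fractional part left over by the previous one):
  19 = 0*89 + 19, so a_0 = 0.
  89 = 4*19 + 13, so a_1 = 4.
  19 = 1*13 + 6, so a_2 = 1.
  13 = 2*6 + 1, so a_3 = 2.
  6 = 6*1 + 0, so a_4 = 6.
The remainder reaches 0 after 5 divisions, so the expansion has 5 partial quotients, read off in order.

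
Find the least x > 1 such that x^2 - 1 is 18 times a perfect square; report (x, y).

(x, y) = (17, 4)

First expand sqrt(18) as a continued fraction. With x_i = (sqrt(18) + m_i)/d_i and (m_0, d_0) = (0, 1): a_0 = floor(sqrt(18)) = 4, since 4^2 = 16 <= 18 < 25 = 5^2.
Iterate m_{i+1} = d_i*a_i - m_i, d_{i+1} = (18 - m_{i+1}^2)/d_i, a_{i+1} = floor((a_0 + m_{i+1})/d_{i+1}):
  m_1 = 1*4 - 0 = 4, d_1 = (18 - 4^2)/1 = 2/1 = 2, a_1 = floor((4 + 4)/2) = 4.
  m_2 = 2*4 - 4 = 4, d_2 = (18 - 4^2)/2 = 2/2 = 1, a_2 = floor((4 + 4)/1) = 8.
  m_3 = 1*8 - 4 = 4, d_3 = (18 - 4^2)/1 = 2/1 = 2: (m_3, d_3) = (m_1, d_1) = (4, 2), so from here the quotients repeat a_1, a_2; the period length is 2.
So sqrt(18) = [4; (4, 8)] with period length k = 2.
k is even, so the fundamental solution of x^2 - 18y^2 = 1 is (p_{k-1}, q_{k-1}) = (p_1, q_1); compute convergents through index 1.
Convergents (p_i = a_i*p_{i-1} + p_{i-2}, q_i = a_i*q_{i-1} + q_{i-2} with p_{-2}=0, p_{-1}=1, q_{-2}=1, q_{-1}=0):
  i=0: a_0=4, p_0 = 4*1 + 0 = 4, q_0 = 4*0 + 1 = 1.
  i=1: a_1=4, p_1 = 4*4 + 1 = 17, q_1 = 4*1 + 0 = 4.
Check: 17^2 - 18*4^2 = 289 - 288 = 1, so (x, y) = (17, 4) solves the equation, and by the theorem it is the least positive solution.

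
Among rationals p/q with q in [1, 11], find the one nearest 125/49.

23/9

Expand x = 125/49 as a continued fraction with the Euclidean algorithm:
  125 = 2*49 + 27, so a_0 = 2.
  49 = 1*27 + 22, so a_1 = 1.
  27 = 1*22 + 5, so a_2 = 1.
  22 = 4*5 + 2, so a_3 = 4.
  5 = 2*2 + 1, so a_4 = 2.
  2 = 2*1 + 0, so a_5 = 2.
so x = [2; 1, 1, 4, 2, 2].
Convergents (p_i = a_i*p_{i-1} + p_{i-2}, q_i = a_i*q_{i-1} + q_{i-2} with p_{-2}=0, p_{-1}=1, q_{-2}=1, q_{-1}=0), until the denominator exceeds 11:
  i=0: a_0=2, p_0 = 2*1 + 0 = 2, q_0 = 2*0 + 1 = 1.
  i=1: a_1=1, p_1 = 1*2 + 1 = 3, q_1 = 1*1 + 0 = 1.
  i=2: a_2=1, p_2 = 1*3 + 2 = 5, q_2 = 1*1 + 1 = 2.
  i=3: a_3=4, p_3 = 4*5 + 3 = 23, q_3 = 4*2 + 1 = 9.
  i=4: a_4=2, p_4 = 2*23 + 5 = 51, q_4 = 2*9 + 2 = 20.
q_4 = 20 > 11, so the last convergent with denominator <= 11 is p_3/q_3 = 23/9.
The closest fraction with denominator <= 11 is either p_3/q_3 or the intermediate fraction (k*p_3 + p_2)/(k*q_3 + q_2) with the largest k >= 1 whose denominator stays <= 11; these approach x as k grows, and every other convergent or intermediate fraction in range is farther away.
Largest k: floor((11 - q_2)/q_3) = floor((11 - 2)/9) = 1.
That gives (1*23 + 5)/(1*9 + 2) = 28/11.
Compare the errors: |x - 23/9| = |125*9 - 23*49|/(49*9) = 2/441, and |x - 28/11| = |125*11 - 28*49|/(49*11) = 3/539.
Cross-multiplying, 2*539 = 1078 < 1323 = 3*441, so 2/441 is smaller: the convergent 23/9 is closer to x than 28/11.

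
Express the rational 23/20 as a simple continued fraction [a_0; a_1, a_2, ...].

[1; 6, 1, 2]

Run the Euclidean algorithm on 23 and 20; the successive quotients are the partial quotients a_0, a_1, ... (each step inverts the fractional part left over by the previous one):
  23 = 1*20 + 3, so a_0 = 1.
  20 = 6*3 + 2, so a_1 = 6.
  3 = 1*2 + 1, so a_2 = 1.
  2 = 2*1 + 0, so a_3 = 2.
The remainder reaches 0 after 4 divisions, so the expansion has 4 partial quotients, read off in order.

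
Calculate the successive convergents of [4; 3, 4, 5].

Using the convergent recurrence p_i = a_i*p_{i-1} + p_{i-2}, q_i = a_i*q_{i-1} + q_{i-2} with p_{-2}=0, p_{-1}=1, q_{-2}=1, q_{-1}=0:
  i=0: a_0=4, p_0 = 4*1 + 0 = 4, q_0 = 4*0 + 1 = 1.
  i=1: a_1=3, p_1 = 3*4 + 1 = 13, q_1 = 3*1 + 0 = 3.
  i=2: a_2=4, p_2 = 4*13 + 4 = 56, q_2 = 4*3 + 1 = 13.
  i=3: a_3=5, p_3 = 5*56 + 13 = 293, q_3 = 5*13 + 3 = 68.

4/1, 13/3, 56/13, 293/68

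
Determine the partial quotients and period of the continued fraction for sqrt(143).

[11; (1, 22)]

Write x_i = (sqrt(143) + m_i)/d_i with (m_0, d_0) = (0, 1). a_0 = floor(sqrt(143)) = 11, since 11^2 = 121 <= 143 < 144 = 12^2.
Iterate m_{i+1} = d_i*a_i - m_i, d_{i+1} = (143 - m_{i+1}^2)/d_i, a_{i+1} = floor((a_0 + m_{i+1})/d_{i+1}):
  m_1 = 1*11 - 0 = 11, d_1 = (143 - 11^2)/1 = 22/1 = 22, a_1 = floor((11 + 11)/22) = 1.
  m_2 = 22*1 - 11 = 11, d_2 = (143 - 11^2)/22 = 22/22 = 1, a_2 = floor((11 + 11)/1) = 22.
  m_3 = 1*22 - 11 = 11, d_3 = (143 - 11^2)/1 = 22/1 = 22: (m_3, d_3) = (m_1, d_1) = (11, 22), so from here the quotients repeat a_1, a_2; the period length is 2.
Hence the expansion of sqrt(143) is a_0 = 11 followed by the repeating block 1, 22 (period 2).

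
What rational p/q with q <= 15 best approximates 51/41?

Expand x = 51/41 as a continued fraction with the Euclidean algorithm:
  51 = 1*41 + 10, so a_0 = 1.
  41 = 4*10 + 1, so a_1 = 4.
  10 = 10*1 + 0, so a_2 = 10.
so x = [1; 4, 10].
Convergents (p_i = a_i*p_{i-1} + p_{i-2}, q_i = a_i*q_{i-1} + q_{i-2} with p_{-2}=0, p_{-1}=1, q_{-2}=1, q_{-1}=0), until the denominator exceeds 15:
  i=0: a_0=1, p_0 = 1*1 + 0 = 1, q_0 = 1*0 + 1 = 1.
  i=1: a_1=4, p_1 = 4*1 + 1 = 5, q_1 = 4*1 + 0 = 4.
  i=2: a_2=10, p_2 = 10*5 + 1 = 51, q_2 = 10*4 + 1 = 41.
q_2 = 41 > 15, so the last convergent with denominator <= 15 is p_1/q_1 = 5/4.
The closest fraction with denominator <= 15 is either p_1/q_1 or the intermediate fraction (k*p_1 + p_0)/(k*q_1 + q_0) with the largest k >= 1 whose denominator stays <= 15; these approach x as k grows, and every other convergent or intermediate fraction in range is farther away.
Largest k: floor((15 - q_0)/q_1) = floor((15 - 1)/4) = 3.
That gives (3*5 + 1)/(3*4 + 1) = 16/13.
Compare the errors: |x - 5/4| = |51*4 - 5*41|/(41*4) = 1/164, and |x - 16/13| = |51*13 - 16*41|/(41*13) = 7/533.
Cross-multiplying, 1*533 = 533 < 1148 = 7*164, so 1/164 is smaller: the convergent 5/4 is closer to x than 16/13.

5/4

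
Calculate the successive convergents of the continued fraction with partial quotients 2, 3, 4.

2/1, 7/3, 30/13

Using the convergent recurrence p_i = a_i*p_{i-1} + p_{i-2}, q_i = a_i*q_{i-1} + q_{i-2} with p_{-2}=0, p_{-1}=1, q_{-2}=1, q_{-1}=0:
  i=0: a_0=2, p_0 = 2*1 + 0 = 2, q_0 = 2*0 + 1 = 1.
  i=1: a_1=3, p_1 = 3*2 + 1 = 7, q_1 = 3*1 + 0 = 3.
  i=2: a_2=4, p_2 = 4*7 + 2 = 30, q_2 = 4*3 + 1 = 13.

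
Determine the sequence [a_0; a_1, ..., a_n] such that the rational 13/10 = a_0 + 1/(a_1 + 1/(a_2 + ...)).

[1; 3, 3]

Run the Euclidean algorithm on 13 and 10; the successive quotients are the partial quotients a_0, a_1, ... (each step inverts the fractional part left over by the previous one):
  13 = 1*10 + 3, so a_0 = 1.
  10 = 3*3 + 1, so a_1 = 3.
  3 = 3*1 + 0, so a_2 = 3.
The remainder reaches 0 after 3 divisions, so the expansion has 3 partial quotients, read off in order.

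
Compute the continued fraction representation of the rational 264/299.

Run the Euclidean algorithm on 264 and 299; the successive quotients are the partial quotients a_0, a_1, ... (each step inverts the fractional part left over by the previous one):
  264 = 0*299 + 264, so a_0 = 0.
  299 = 1*264 + 35, so a_1 = 1.
  264 = 7*35 + 19, so a_2 = 7.
  35 = 1*19 + 16, so a_3 = 1.
  19 = 1*16 + 3, so a_4 = 1.
  16 = 5*3 + 1, so a_5 = 5.
  3 = 3*1 + 0, so a_6 = 3.
The remainder reaches 0 after 7 divisions, so the expansion has 7 partial quotients, read off in order.

[0; 1, 7, 1, 1, 5, 3]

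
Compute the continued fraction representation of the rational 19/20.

[0; 1, 19]

Run the Euclidean algorithm on 19 and 20; the successive quotients are the partial quotients a_0, a_1, ... (each step inverts the fractional part left over by the previous one):
  19 = 0*20 + 19, so a_0 = 0.
  20 = 1*19 + 1, so a_1 = 1.
  19 = 19*1 + 0, so a_2 = 19.
The remainder reaches 0 after 3 divisions, so the expansion has 3 partial quotients, read off in order.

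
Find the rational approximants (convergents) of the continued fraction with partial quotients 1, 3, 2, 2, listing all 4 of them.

1/1, 4/3, 9/7, 22/17

Using the convergent recurrence p_i = a_i*p_{i-1} + p_{i-2}, q_i = a_i*q_{i-1} + q_{i-2} with p_{-2}=0, p_{-1}=1, q_{-2}=1, q_{-1}=0:
  i=0: a_0=1, p_0 = 1*1 + 0 = 1, q_0 = 1*0 + 1 = 1.
  i=1: a_1=3, p_1 = 3*1 + 1 = 4, q_1 = 3*1 + 0 = 3.
  i=2: a_2=2, p_2 = 2*4 + 1 = 9, q_2 = 2*3 + 1 = 7.
  i=3: a_3=2, p_3 = 2*9 + 4 = 22, q_3 = 2*7 + 3 = 17.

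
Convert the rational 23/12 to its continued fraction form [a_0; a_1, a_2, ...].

[1; 1, 11]

Run the Euclidean algorithm on 23 and 12; the successive quotients are the partial quotients a_0, a_1, ... (each step inverts the fractional part left over by the previous one):
  23 = 1*12 + 11, so a_0 = 1.
  12 = 1*11 + 1, so a_1 = 1.
  11 = 11*1 + 0, so a_2 = 11.
The remainder reaches 0 after 3 divisions, so the expansion has 3 partial quotients, read off in order.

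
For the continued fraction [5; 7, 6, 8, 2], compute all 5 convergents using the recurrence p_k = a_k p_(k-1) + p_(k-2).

Using the convergent recurrence p_i = a_i*p_{i-1} + p_{i-2}, q_i = a_i*q_{i-1} + q_{i-2} with p_{-2}=0, p_{-1}=1, q_{-2}=1, q_{-1}=0:
  i=0: a_0=5, p_0 = 5*1 + 0 = 5, q_0 = 5*0 + 1 = 1.
  i=1: a_1=7, p_1 = 7*5 + 1 = 36, q_1 = 7*1 + 0 = 7.
  i=2: a_2=6, p_2 = 6*36 + 5 = 221, q_2 = 6*7 + 1 = 43.
  i=3: a_3=8, p_3 = 8*221 + 36 = 1804, q_3 = 8*43 + 7 = 351.
  i=4: a_4=2, p_4 = 2*1804 + 221 = 3829, q_4 = 2*351 + 43 = 745.

5/1, 36/7, 221/43, 1804/351, 3829/745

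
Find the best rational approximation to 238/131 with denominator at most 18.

Expand x = 238/131 as a continued fraction with the Euclidean algorithm:
  238 = 1*131 + 107, so a_0 = 1.
  131 = 1*107 + 24, so a_1 = 1.
  107 = 4*24 + 11, so a_2 = 4.
  24 = 2*11 + 2, so a_3 = 2.
  11 = 5*2 + 1, so a_4 = 5.
  2 = 2*1 + 0, so a_5 = 2.
so x = [1; 1, 4, 2, 5, 2].
Convergents (p_i = a_i*p_{i-1} + p_{i-2}, q_i = a_i*q_{i-1} + q_{i-2} with p_{-2}=0, p_{-1}=1, q_{-2}=1, q_{-1}=0), until the denominator exceeds 18:
  i=0: a_0=1, p_0 = 1*1 + 0 = 1, q_0 = 1*0 + 1 = 1.
  i=1: a_1=1, p_1 = 1*1 + 1 = 2, q_1 = 1*1 + 0 = 1.
  i=2: a_2=4, p_2 = 4*2 + 1 = 9, q_2 = 4*1 + 1 = 5.
  i=3: a_3=2, p_3 = 2*9 + 2 = 20, q_3 = 2*5 + 1 = 11.
  i=4: a_4=5, p_4 = 5*20 + 9 = 109, q_4 = 5*11 + 5 = 60.
q_4 = 60 > 18, so the last convergent with denominator <= 18 is p_3/q_3 = 20/11.
The closest fraction with denominator <= 18 is either p_3/q_3 or the intermediate fraction (k*p_3 + p_2)/(k*q_3 + q_2) with the largest k >= 1 whose denominator stays <= 18; these approach x as k grows, and every other convergent or intermediate fraction in range is farther away.
Largest k: floor((18 - q_2)/q_3) = floor((18 - 5)/11) = 1.
That gives (1*20 + 9)/(1*11 + 5) = 29/16.
Compare the errors: |x - 20/11| = |238*11 - 20*131|/(131*11) = 2/1441, and |x - 29/16| = |238*16 - 29*131|/(131*16) = 9/2096.
Cross-multiplying, 2*2096 = 4192 < 12969 = 9*1441, so 2/1441 is smaller: the convergent 20/11 is closer to x than 29/16.

20/11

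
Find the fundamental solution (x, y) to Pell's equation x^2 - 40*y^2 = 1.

First expand sqrt(40) as a continued fraction. With x_i = (sqrt(40) + m_i)/d_i and (m_0, d_0) = (0, 1): a_0 = floor(sqrt(40)) = 6, since 6^2 = 36 <= 40 < 49 = 7^2.
Iterate m_{i+1} = d_i*a_i - m_i, d_{i+1} = (40 - m_{i+1}^2)/d_i, a_{i+1} = floor((a_0 + m_{i+1})/d_{i+1}):
  m_1 = 1*6 - 0 = 6, d_1 = (40 - 6^2)/1 = 4/1 = 4, a_1 = floor((6 + 6)/4) = 3.
  m_2 = 4*3 - 6 = 6, d_2 = (40 - 6^2)/4 = 4/4 = 1, a_2 = floor((6 + 6)/1) = 12.
  m_3 = 1*12 - 6 = 6, d_3 = (40 - 6^2)/1 = 4/1 = 4: (m_3, d_3) = (m_1, d_1) = (6, 4), so from here the quotients repeat a_1, a_2; the period length is 2.
So sqrt(40) = [6; (3, 12)] with period length k = 2.
k is even, so the fundamental solution of x^2 - 40y^2 = 1 is (p_{k-1}, q_{k-1}) = (p_1, q_1); compute convergents through index 1.
Convergents (p_i = a_i*p_{i-1} + p_{i-2}, q_i = a_i*q_{i-1} + q_{i-2} with p_{-2}=0, p_{-1}=1, q_{-2}=1, q_{-1}=0):
  i=0: a_0=6, p_0 = 6*1 + 0 = 6, q_0 = 6*0 + 1 = 1.
  i=1: a_1=3, p_1 = 3*6 + 1 = 19, q_1 = 3*1 + 0 = 3.
Check: 19^2 - 40*3^2 = 361 - 360 = 1, so (x, y) = (19, 3) solves the equation, and by the theorem it is the least positive solution.

(x, y) = (19, 3)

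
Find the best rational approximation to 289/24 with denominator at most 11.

12/1

Expand x = 289/24 as a continued fraction with the Euclidean algorithm:
  289 = 12*24 + 1, so a_0 = 12.
  24 = 24*1 + 0, so a_1 = 24.
so x = [12; 24].
Convergents (p_i = a_i*p_{i-1} + p_{i-2}, q_i = a_i*q_{i-1} + q_{i-2} with p_{-2}=0, p_{-1}=1, q_{-2}=1, q_{-1}=0), until the denominator exceeds 11:
  i=0: a_0=12, p_0 = 12*1 + 0 = 12, q_0 = 12*0 + 1 = 1.
  i=1: a_1=24, p_1 = 24*12 + 1 = 289, q_1 = 24*1 + 0 = 24.
q_1 = 24 > 11, so the last convergent with denominator <= 11 is p_0/q_0 = 12/1.
The closest fraction with denominator <= 11 is either p_0/q_0 or the intermediate fraction (k*p_0 + p_{-1})/(k*q_0 + q_{-1}) with the largest k >= 1 whose denominator stays <= 11; these approach x as k grows, and every other convergent or intermediate fraction in range is farther away.
Largest k: floor((11 - q_{-1})/q_0) = floor((11 - 0)/1) = 11 (using the seeds p_{-1} = 1, q_{-1} = 0).
That gives (11*12 + 1)/(11*1 + 0) = 133/11.
Compare the errors: |x - 12/1| = |289*1 - 12*24|/(24*1) = 1/24, and |x - 133/11| = |289*11 - 133*24|/(24*11) = 13/264.
Cross-multiplying, 1*264 = 264 < 312 = 13*24, so 1/24 is smaller: the convergent 12/1 is closer to x than 133/11.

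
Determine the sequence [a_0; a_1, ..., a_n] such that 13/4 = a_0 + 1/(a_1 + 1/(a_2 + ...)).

Run the Euclidean algorithm on 13 and 4; the successive quotients are the partial quotients a_0, a_1, ... (each step inverts the fractional part left over by the previous one):
  13 = 3*4 + 1, so a_0 = 3.
  4 = 4*1 + 0, so a_1 = 4.
The remainder reaches 0 after 2 divisions, so the expansion has 2 partial quotients, read off in order.

[3; 4]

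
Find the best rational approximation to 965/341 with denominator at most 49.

133/47

Expand x = 965/341 as a continued fraction with the Euclidean algorithm:
  965 = 2*341 + 283, so a_0 = 2.
  341 = 1*283 + 58, so a_1 = 1.
  283 = 4*58 + 51, so a_2 = 4.
  58 = 1*51 + 7, so a_3 = 1.
  51 = 7*7 + 2, so a_4 = 7.
  7 = 3*2 + 1, so a_5 = 3.
  2 = 2*1 + 0, so a_6 = 2.
so x = [2; 1, 4, 1, 7, 3, 2].
Convergents (p_i = a_i*p_{i-1} + p_{i-2}, q_i = a_i*q_{i-1} + q_{i-2} with p_{-2}=0, p_{-1}=1, q_{-2}=1, q_{-1}=0), until the denominator exceeds 49:
  i=0: a_0=2, p_0 = 2*1 + 0 = 2, q_0 = 2*0 + 1 = 1.
  i=1: a_1=1, p_1 = 1*2 + 1 = 3, q_1 = 1*1 + 0 = 1.
  i=2: a_2=4, p_2 = 4*3 + 2 = 14, q_2 = 4*1 + 1 = 5.
  i=3: a_3=1, p_3 = 1*14 + 3 = 17, q_3 = 1*5 + 1 = 6.
  i=4: a_4=7, p_4 = 7*17 + 14 = 133, q_4 = 7*6 + 5 = 47.
  i=5: a_5=3, p_5 = 3*133 + 17 = 416, q_5 = 3*47 + 6 = 147.
q_5 = 147 > 49, so the last convergent with denominator <= 49 is p_4/q_4 = 133/47.
The closest fraction with denominator <= 49 is either p_4/q_4 or the intermediate fraction (k*p_4 + p_3)/(k*q_4 + q_3) with the largest k >= 1 whose denominator stays <= 49; these approach x as k grows, and every other convergent or intermediate fraction in range is farther away.
Largest k: floor((49 - q_3)/q_4) = floor((49 - 6)/47) = 0.
Since k = 0, no intermediate fraction beyond p_4/q_4 has denominator <= 49, so the convergent 133/47 is the closest (its error is |965*47 - 133*341|/(341*47) = 2/16027).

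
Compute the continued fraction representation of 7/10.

[0; 1, 2, 3]

Run the Euclidean algorithm on 7 and 10; the successive quotients are the partial quotients a_0, a_1, ... (each step inverts the fractional part left over by the previous one):
  7 = 0*10 + 7, so a_0 = 0.
  10 = 1*7 + 3, so a_1 = 1.
  7 = 2*3 + 1, so a_2 = 2.
  3 = 3*1 + 0, so a_3 = 3.
The remainder reaches 0 after 4 divisions, so the expansion has 4 partial quotients, read off in order.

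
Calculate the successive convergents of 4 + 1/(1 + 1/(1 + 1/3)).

4/1, 5/1, 9/2, 32/7

Using the convergent recurrence p_i = a_i*p_{i-1} + p_{i-2}, q_i = a_i*q_{i-1} + q_{i-2} with p_{-2}=0, p_{-1}=1, q_{-2}=1, q_{-1}=0:
  i=0: a_0=4, p_0 = 4*1 + 0 = 4, q_0 = 4*0 + 1 = 1.
  i=1: a_1=1, p_1 = 1*4 + 1 = 5, q_1 = 1*1 + 0 = 1.
  i=2: a_2=1, p_2 = 1*5 + 4 = 9, q_2 = 1*1 + 1 = 2.
  i=3: a_3=3, p_3 = 3*9 + 5 = 32, q_3 = 3*2 + 1 = 7.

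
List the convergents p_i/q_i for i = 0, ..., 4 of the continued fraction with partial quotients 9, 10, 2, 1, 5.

9/1, 91/10, 191/21, 282/31, 1601/176

Using the convergent recurrence p_i = a_i*p_{i-1} + p_{i-2}, q_i = a_i*q_{i-1} + q_{i-2} with p_{-2}=0, p_{-1}=1, q_{-2}=1, q_{-1}=0:
  i=0: a_0=9, p_0 = 9*1 + 0 = 9, q_0 = 9*0 + 1 = 1.
  i=1: a_1=10, p_1 = 10*9 + 1 = 91, q_1 = 10*1 + 0 = 10.
  i=2: a_2=2, p_2 = 2*91 + 9 = 191, q_2 = 2*10 + 1 = 21.
  i=3: a_3=1, p_3 = 1*191 + 91 = 282, q_3 = 1*21 + 10 = 31.
  i=4: a_4=5, p_4 = 5*282 + 191 = 1601, q_4 = 5*31 + 21 = 176.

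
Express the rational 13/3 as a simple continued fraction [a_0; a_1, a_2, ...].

[4; 3]

Run the Euclidean algorithm on 13 and 3; the successive quotients are the partial quotients a_0, a_1, ... (each step inverts the fractional part left over by the previous one):
  13 = 4*3 + 1, so a_0 = 4.
  3 = 3*1 + 0, so a_1 = 3.
The remainder reaches 0 after 2 divisions, so the expansion has 2 partial quotients, read off in order.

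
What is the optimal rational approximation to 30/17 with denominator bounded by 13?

Expand x = 30/17 as a continued fraction with the Euclidean algorithm:
  30 = 1*17 + 13, so a_0 = 1.
  17 = 1*13 + 4, so a_1 = 1.
  13 = 3*4 + 1, so a_2 = 3.
  4 = 4*1 + 0, so a_3 = 4.
so x = [1; 1, 3, 4].
Convergents (p_i = a_i*p_{i-1} + p_{i-2}, q_i = a_i*q_{i-1} + q_{i-2} with p_{-2}=0, p_{-1}=1, q_{-2}=1, q_{-1}=0), until the denominator exceeds 13:
  i=0: a_0=1, p_0 = 1*1 + 0 = 1, q_0 = 1*0 + 1 = 1.
  i=1: a_1=1, p_1 = 1*1 + 1 = 2, q_1 = 1*1 + 0 = 1.
  i=2: a_2=3, p_2 = 3*2 + 1 = 7, q_2 = 3*1 + 1 = 4.
  i=3: a_3=4, p_3 = 4*7 + 2 = 30, q_3 = 4*4 + 1 = 17.
q_3 = 17 > 13, so the last convergent with denominator <= 13 is p_2/q_2 = 7/4.
The closest fraction with denominator <= 13 is either p_2/q_2 or the intermediate fraction (k*p_2 + p_1)/(k*q_2 + q_1) with the largest k >= 1 whose denominator stays <= 13; these approach x as k grows, and every other convergent or intermediate fraction in range is farther away.
Largest k: floor((13 - q_1)/q_2) = floor((13 - 1)/4) = 3.
That gives (3*7 + 2)/(3*4 + 1) = 23/13.
Compare the errors: |x - 7/4| = |30*4 - 7*17|/(17*4) = 1/68, and |x - 23/13| = |30*13 - 23*17|/(17*13) = 1/221.
Cross-multiplying, 1*68 = 68 < 221 = 1*221, so 1/221 is smaller: the intermediate fraction 23/13 is closer to x than 7/4.

23/13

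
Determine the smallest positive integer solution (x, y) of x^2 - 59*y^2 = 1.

First expand sqrt(59) as a continued fraction. With x_i = (sqrt(59) + m_i)/d_i and (m_0, d_0) = (0, 1): a_0 = floor(sqrt(59)) = 7, since 7^2 = 49 <= 59 < 64 = 8^2.
Iterate m_{i+1} = d_i*a_i - m_i, d_{i+1} = (59 - m_{i+1}^2)/d_i, a_{i+1} = floor((a_0 + m_{i+1})/d_{i+1}):
  m_1 = 1*7 - 0 = 7, d_1 = (59 - 7^2)/1 = 10/1 = 10, a_1 = floor((7 + 7)/10) = 1.
  m_2 = 10*1 - 7 = 3, d_2 = (59 - 3^2)/10 = 50/10 = 5, a_2 = floor((7 + 3)/5) = 2.
  m_3 = 5*2 - 3 = 7, d_3 = (59 - 7^2)/5 = 10/5 = 2, a_3 = floor((7 + 7)/2) = 7.
  m_4 = 2*7 - 7 = 7, d_4 = (59 - 7^2)/2 = 10/2 = 5, a_4 = floor((7 + 7)/5) = 2.
  m_5 = 5*2 - 7 = 3, d_5 = (59 - 3^2)/5 = 50/5 = 10, a_5 = floor((7 + 3)/10) = 1.
  m_6 = 10*1 - 3 = 7, d_6 = (59 - 7^2)/10 = 10/10 = 1, a_6 = floor((7 + 7)/1) = 14.
  m_7 = 1*14 - 7 = 7, d_7 = (59 - 7^2)/1 = 10/1 = 10: (m_7, d_7) = (m_1, d_1) = (7, 10), so from here the quotients repeat a_1, ..., a_6; the period length is 6.
So sqrt(59) = [7; (1, 2, 7, 2, 1, 14)] with period length k = 6.
k is even, so the fundamental solution of x^2 - 59y^2 = 1 is (p_{k-1}, q_{k-1}) = (p_5, q_5); compute convergents through index 5.
Convergents (p_i = a_i*p_{i-1} + p_{i-2}, q_i = a_i*q_{i-1} + q_{i-2} with p_{-2}=0, p_{-1}=1, q_{-2}=1, q_{-1}=0):
  i=0: a_0=7, p_0 = 7*1 + 0 = 7, q_0 = 7*0 + 1 = 1.
  i=1: a_1=1, p_1 = 1*7 + 1 = 8, q_1 = 1*1 + 0 = 1.
  i=2: a_2=2, p_2 = 2*8 + 7 = 23, q_2 = 2*1 + 1 = 3.
  i=3: a_3=7, p_3 = 7*23 + 8 = 169, q_3 = 7*3 + 1 = 22.
  i=4: a_4=2, p_4 = 2*169 + 23 = 361, q_4 = 2*22 + 3 = 47.
  i=5: a_5=1, p_5 = 1*361 + 169 = 530, q_5 = 1*47 + 22 = 69.
Check: 530^2 - 59*69^2 = 280900 - 280899 = 1, so (x, y) = (530, 69) solves the equation, and by the theorem it is the least positive solution.

(x, y) = (530, 69)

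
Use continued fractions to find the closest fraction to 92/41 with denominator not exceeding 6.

Expand x = 92/41 as a continued fraction with the Euclidean algorithm:
  92 = 2*41 + 10, so a_0 = 2.
  41 = 4*10 + 1, so a_1 = 4.
  10 = 10*1 + 0, so a_2 = 10.
so x = [2; 4, 10].
Convergents (p_i = a_i*p_{i-1} + p_{i-2}, q_i = a_i*q_{i-1} + q_{i-2} with p_{-2}=0, p_{-1}=1, q_{-2}=1, q_{-1}=0), until the denominator exceeds 6:
  i=0: a_0=2, p_0 = 2*1 + 0 = 2, q_0 = 2*0 + 1 = 1.
  i=1: a_1=4, p_1 = 4*2 + 1 = 9, q_1 = 4*1 + 0 = 4.
  i=2: a_2=10, p_2 = 10*9 + 2 = 92, q_2 = 10*4 + 1 = 41.
q_2 = 41 > 6, so the last convergent with denominator <= 6 is p_1/q_1 = 9/4.
The closest fraction with denominator <= 6 is either p_1/q_1 or the intermediate fraction (k*p_1 + p_0)/(k*q_1 + q_0) with the largest k >= 1 whose denominator stays <= 6; these approach x as k grows, and every other convergent or intermediate fraction in range is farther away.
Largest k: floor((6 - q_0)/q_1) = floor((6 - 1)/4) = 1.
That gives (1*9 + 2)/(1*4 + 1) = 11/5.
Compare the errors: |x - 9/4| = |92*4 - 9*41|/(41*4) = 1/164, and |x - 11/5| = |92*5 - 11*41|/(41*5) = 9/205.
Cross-multiplying, 1*205 = 205 < 1476 = 9*164, so 1/164 is smaller: the convergent 9/4 is closer to x than 11/5.

9/4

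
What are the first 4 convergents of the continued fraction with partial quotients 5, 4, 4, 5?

5/1, 21/4, 89/17, 466/89

Using the convergent recurrence p_i = a_i*p_{i-1} + p_{i-2}, q_i = a_i*q_{i-1} + q_{i-2} with p_{-2}=0, p_{-1}=1, q_{-2}=1, q_{-1}=0:
  i=0: a_0=5, p_0 = 5*1 + 0 = 5, q_0 = 5*0 + 1 = 1.
  i=1: a_1=4, p_1 = 4*5 + 1 = 21, q_1 = 4*1 + 0 = 4.
  i=2: a_2=4, p_2 = 4*21 + 5 = 89, q_2 = 4*4 + 1 = 17.
  i=3: a_3=5, p_3 = 5*89 + 21 = 466, q_3 = 5*17 + 4 = 89.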